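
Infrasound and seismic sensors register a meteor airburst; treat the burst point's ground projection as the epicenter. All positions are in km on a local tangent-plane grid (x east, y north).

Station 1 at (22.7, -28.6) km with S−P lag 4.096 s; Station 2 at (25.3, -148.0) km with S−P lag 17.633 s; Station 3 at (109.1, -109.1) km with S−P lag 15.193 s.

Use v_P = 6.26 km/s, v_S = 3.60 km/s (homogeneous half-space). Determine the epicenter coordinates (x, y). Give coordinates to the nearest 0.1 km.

(41.6, 0.5)

Distance from S−P lag: d = Δt · v_P v_S / (v_P − v_S) = Δt · (6.26·3.60)/(6.26−3.60) ≈ 8.4722·Δt.
So d_Station 1 = 34.70, d_Station 2 = 149.39, d_Station 3 = 128.72 km.
Circle about each station: (x − 22.7)² + (y + 28.6)² = 34.70²; (x − 25.3)² + (y + 148.0)² = 149.39²; (x − 109.1)² + (y + 109.1)² = 128.72².
Subtracting pairs of circle equations eliminates x²+y² and gives linear equations (the radical axes):
5.2 x − 238.8 y = 97.56
172.8 x − 161.0 y = 7107.62
Solving the 2×2 system: x ≈ 41.6, y ≈ 0.5 km.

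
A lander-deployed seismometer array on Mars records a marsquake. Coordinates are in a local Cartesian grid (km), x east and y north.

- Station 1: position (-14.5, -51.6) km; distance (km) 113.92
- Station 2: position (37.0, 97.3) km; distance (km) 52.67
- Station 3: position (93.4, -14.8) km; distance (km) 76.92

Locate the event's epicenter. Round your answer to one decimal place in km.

x ≈ 45.4 km, y ≈ 45.3 km

Circle about each station: (x + 14.5)² + (y + 51.6)² = 113.92²; (x − 37.0)² + (y − 97.3)² = 52.67²; (x − 93.4)² + (y + 14.8)² = 76.92².
Subtracting pairs of circle equations eliminates x²+y² and gives linear equations (the radical axes):
103.0 x + 297.8 y = 18167.12
215.8 x + 73.6 y = 13130.87
Solving the 2×2 system: x ≈ 45.4, y ≈ 45.3 km.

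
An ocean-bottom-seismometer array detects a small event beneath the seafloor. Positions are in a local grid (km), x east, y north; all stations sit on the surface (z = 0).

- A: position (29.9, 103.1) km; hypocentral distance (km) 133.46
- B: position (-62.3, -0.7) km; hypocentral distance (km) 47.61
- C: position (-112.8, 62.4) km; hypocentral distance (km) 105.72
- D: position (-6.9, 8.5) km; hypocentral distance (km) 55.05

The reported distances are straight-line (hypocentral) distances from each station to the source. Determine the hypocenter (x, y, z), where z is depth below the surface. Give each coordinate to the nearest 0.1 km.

Each station gives a sphere (x−x_i)² + (y−y_i)² + z² = d_i² (stations at z=0).
Subtracting the A sphere from B and C: z² cancels, leaving linear equations in x and y:
-184.4 x − 207.6 y = 7903.02
-285.4 x − 81.4 y = 11728.83
Solving: x ≈ -40.498, y ≈ -2.096 km (keep extra digits for the depth step; rounded: -40.5, -2.1).
Then from the A sphere: z² = 133.46² − (x − 29.9)² − (y − 103.1)² with x = -40.498, y = -2.096, so z ≈ 42.302 ≈ 42.3 km.
Check against D (with the unrounded solution): distance 55.05 ≈ 55.05 km. ✓

(-40.5, -2.1, 42.3)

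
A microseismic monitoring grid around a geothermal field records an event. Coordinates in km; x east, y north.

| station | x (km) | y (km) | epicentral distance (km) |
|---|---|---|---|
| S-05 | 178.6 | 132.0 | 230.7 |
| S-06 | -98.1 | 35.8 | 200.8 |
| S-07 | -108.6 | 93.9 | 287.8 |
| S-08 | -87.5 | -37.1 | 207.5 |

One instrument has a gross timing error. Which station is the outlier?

S-06

Solve using three stations at a time. Using S-05, S-07, S-08 (subtract circle equations pairwise → linear system) gives (x, y) ≈ (113.4, -89.3).
Distances from that point to each station vs reported:
  S-05: calculated 230.8 vs reported 230.7 → residual 0.1 km
  S-06: calculated 245.7 vs reported 200.8 → residual 44.9 km
  S-07: calculated 287.8 vs reported 287.8 → residual 0.0 km
  S-08: calculated 207.6 vs reported 207.5 → residual 0.1 km
S-05, S-07, S-08 are mutually consistent (residuals ≈ 0); S-06 is off by 44.9 km.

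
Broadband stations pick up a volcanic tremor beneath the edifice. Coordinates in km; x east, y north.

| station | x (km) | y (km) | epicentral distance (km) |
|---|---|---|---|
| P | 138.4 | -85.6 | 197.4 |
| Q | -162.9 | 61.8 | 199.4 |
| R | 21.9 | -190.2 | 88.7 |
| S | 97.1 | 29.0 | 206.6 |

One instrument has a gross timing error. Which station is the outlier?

R

Solve using three stations at a time. Using P, Q, S (subtract circle equations pairwise → linear system) gives (x, y) ≈ (-57.8, -107.8).
Distances from that point to each station vs reported:
  P: calculated 197.5 vs reported 197.4 → residual 0.1 km
  Q: calculated 199.5 vs reported 199.4 → residual 0.1 km
  R: calculated 114.7 vs reported 88.7 → residual 26.0 km
  S: calculated 206.7 vs reported 206.6 → residual 0.1 km
P, Q, S are mutually consistent (residuals ≈ 0); R is off by 26.0 km.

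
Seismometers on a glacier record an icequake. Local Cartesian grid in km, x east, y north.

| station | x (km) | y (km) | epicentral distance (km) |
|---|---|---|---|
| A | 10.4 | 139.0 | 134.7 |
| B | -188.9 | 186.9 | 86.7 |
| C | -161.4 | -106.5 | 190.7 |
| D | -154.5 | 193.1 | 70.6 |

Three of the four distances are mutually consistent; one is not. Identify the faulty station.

C

Solve using three stations at a time. Using A, B, D (subtract circle equations pairwise → linear system) gives (x, y) ≈ (-124.0, 129.4).
Distances from that point to each station vs reported:
  A: calculated 134.7 vs reported 134.7 → residual 0.0 km
  B: calculated 86.7 vs reported 86.7 → residual 0.0 km
  C: calculated 238.9 vs reported 190.7 → residual 48.2 km
  D: calculated 70.6 vs reported 70.6 → residual 0.0 km
A, B, D are mutually consistent (residuals ≈ 0); C is off by 48.2 km.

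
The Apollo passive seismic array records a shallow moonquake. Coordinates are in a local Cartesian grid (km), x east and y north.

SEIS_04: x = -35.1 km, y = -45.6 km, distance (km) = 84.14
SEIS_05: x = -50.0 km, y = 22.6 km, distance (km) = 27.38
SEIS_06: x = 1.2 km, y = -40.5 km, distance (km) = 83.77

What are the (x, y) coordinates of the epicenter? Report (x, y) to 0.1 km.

Circle about each station: (x + 35.1)² + (y + 45.6)² = 84.14²; (x + 50.0)² + (y − 22.6)² = 27.38²; (x − 1.2)² + (y + 40.5)² = 83.77².
Subtracting the SEIS_04 equation from the SEIS_05 and SEIS_06 equations removes the quadratic terms:
-29.8 x + 136.4 y = 6029.27
72.6 x + 10.2 y = -1607.55
Solving the 2×2 system: x ≈ -27.5, y ≈ 38.2 km.
Check against SEIS_04 (with the unrounded x, y): √((x + 35.1)²+(y + 45.6)²) = 84.14 ≈ 84.14 km. ✓

(-27.5, 38.2)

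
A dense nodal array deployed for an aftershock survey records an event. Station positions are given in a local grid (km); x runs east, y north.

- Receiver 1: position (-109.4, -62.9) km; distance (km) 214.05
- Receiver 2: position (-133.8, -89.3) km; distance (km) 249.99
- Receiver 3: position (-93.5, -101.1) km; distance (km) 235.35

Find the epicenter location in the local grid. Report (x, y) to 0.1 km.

x ≈ 31.2 km, y ≈ 98.5 km

Circle about each station: (x + 109.4)² + (y + 62.9)² = 214.05²; (x + 133.8)² + (y + 89.3)² = 249.99²; (x + 93.5)² + (y + 101.1)² = 235.35².
Subtracting the Receiver 1 equation from the Receiver 2 and Receiver 3 equations removes the quadratic terms:
-48.8 x − 52.8 y = -6725.44
31.8 x − 76.4 y = -6533.53
Solving the 2×2 system: x ≈ 31.2, y ≈ 98.5 km.
Check against Receiver 1 (with the unrounded x, y): √((x + 109.4)²+(y + 62.9)²) = 214.08 ≈ 214.05 km. ✓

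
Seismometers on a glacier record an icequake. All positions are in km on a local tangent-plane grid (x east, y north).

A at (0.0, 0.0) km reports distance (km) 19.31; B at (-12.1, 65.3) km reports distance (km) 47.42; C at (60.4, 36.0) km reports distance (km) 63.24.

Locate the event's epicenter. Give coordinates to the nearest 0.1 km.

x ≈ -0.6 km, y ≈ 19.3 km

Circle about each station: x² + y² = 19.31²; (x + 12.1)² + (y − 65.3)² = 47.42²; (x − 60.4)² + (y − 36.0)² = 63.24².
Subtracting pairs of circle equations eliminates x²+y² and gives linear equations (the radical axes):
-24.2 x + 130.6 y = 2534.72
120.8 x + 72.0 y = 1317.74
Solving the 2×2 system: x ≈ -0.6, y ≈ 19.3 km.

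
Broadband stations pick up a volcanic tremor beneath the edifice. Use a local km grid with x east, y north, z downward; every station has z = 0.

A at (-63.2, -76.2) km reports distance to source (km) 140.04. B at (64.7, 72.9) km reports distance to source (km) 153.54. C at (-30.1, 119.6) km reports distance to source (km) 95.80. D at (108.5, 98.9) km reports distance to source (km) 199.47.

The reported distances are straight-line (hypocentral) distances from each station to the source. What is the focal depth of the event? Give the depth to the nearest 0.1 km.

Each station gives a sphere (x−x_i)² + (y−y_i)² + z² = d_i² (stations at z=0).
Subtracting the A sphere from B and C: z² cancels, leaving linear equations in x and y:
255.8 x + 298.2 y = -4263.51
66.2 x + 391.6 y = 15843.05
Solving: x ≈ -79.497, y ≈ 53.896 km (keep extra digits for the depth step; rounded: -79.5, 53.9).
Then from the A sphere: z² = 140.04² − (x + 63.2)² − (y + 76.2)² with x = -79.497, y = 53.896, so z ≈ 49.200 ≈ 49.2 km.
Check against D (with the unrounded solution): distance 199.47 ≈ 199.47 km. ✓

depth ≈ 49.2 km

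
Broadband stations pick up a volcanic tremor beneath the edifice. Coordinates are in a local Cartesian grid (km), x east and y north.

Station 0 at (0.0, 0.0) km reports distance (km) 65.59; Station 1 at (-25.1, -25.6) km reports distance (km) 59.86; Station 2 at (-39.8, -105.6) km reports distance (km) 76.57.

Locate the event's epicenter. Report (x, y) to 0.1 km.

Circle about each station: x² + y² = 65.59²; (x + 25.1)² + (y + 25.6)² = 59.86²; (x + 39.8)² + (y + 105.6)² = 76.57².
Subtracting the Station 0 equation from the Station 1 and Station 2 equations removes the quadratic terms:
-50.2 x − 51.2 y = 2004.20
-79.6 x − 211.2 y = 11174.48
Solving the 2×2 system: x ≈ 22.8, y ≈ -61.5 km.
Check against Station 0 (with the unrounded x, y): √(x²+y²) = 65.60 ≈ 65.59 km. ✓

(22.8, -61.5)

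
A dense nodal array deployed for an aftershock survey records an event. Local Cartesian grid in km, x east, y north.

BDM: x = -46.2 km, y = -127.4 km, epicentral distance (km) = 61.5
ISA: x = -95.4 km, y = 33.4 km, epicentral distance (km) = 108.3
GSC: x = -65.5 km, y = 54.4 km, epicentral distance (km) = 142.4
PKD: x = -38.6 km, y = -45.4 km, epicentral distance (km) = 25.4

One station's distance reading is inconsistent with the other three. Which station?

GSC

Solve using three stations at a time. Using BDM, ISA, PKD (subtract circle equations pairwise → linear system) gives (x, y) ≈ (-53.1, -66.3).
Distances from that point to each station vs reported:
  BDM: calculated 61.5 vs reported 61.5 → residual 0.0 km
  ISA: calculated 108.3 vs reported 108.3 → residual 0.0 km
  GSC: calculated 121.3 vs reported 142.4 → residual 21.1 km
  PKD: calculated 25.4 vs reported 25.4 → residual 0.0 km
BDM, ISA, PKD are mutually consistent (residuals ≈ 0); GSC is off by 21.1 km.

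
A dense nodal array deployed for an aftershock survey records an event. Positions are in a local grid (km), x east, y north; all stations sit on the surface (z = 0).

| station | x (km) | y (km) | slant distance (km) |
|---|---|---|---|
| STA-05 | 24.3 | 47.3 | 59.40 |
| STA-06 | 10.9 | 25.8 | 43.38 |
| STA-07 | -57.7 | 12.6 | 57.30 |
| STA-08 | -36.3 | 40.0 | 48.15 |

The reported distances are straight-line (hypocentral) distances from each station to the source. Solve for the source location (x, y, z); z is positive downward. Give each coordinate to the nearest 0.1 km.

(-12.8, 17.2, 35.3)

Each station gives a sphere (x−x_i)² + (y−y_i)² + z² = d_i² (stations at z=0).
Subtracting the STA-05 sphere from STA-06 and STA-07: z² cancels, leaving linear equations in x and y:
-26.8 x − 43.0 y = -396.79
-164.0 x − 69.4 y = 905.34
Solving: x ≈ -12.802, y ≈ 17.206 km (keep extra digits for the depth step; rounded: -12.8, 17.2).
Then from the STA-05 sphere: z² = 59.40² − (x − 24.3)² − (y − 47.3)² with x = -12.802, y = 17.206, so z ≈ 35.301 ≈ 35.3 km.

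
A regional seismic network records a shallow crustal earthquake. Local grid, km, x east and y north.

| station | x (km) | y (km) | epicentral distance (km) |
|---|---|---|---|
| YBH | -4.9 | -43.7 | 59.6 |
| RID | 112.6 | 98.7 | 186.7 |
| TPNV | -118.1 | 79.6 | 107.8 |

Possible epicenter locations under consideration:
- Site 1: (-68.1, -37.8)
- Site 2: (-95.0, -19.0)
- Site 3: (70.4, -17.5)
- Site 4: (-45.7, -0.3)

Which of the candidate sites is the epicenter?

Site 4

For each candidate, compare |candidate − station| to the reported distance:
Site 1: residuals YBH 3.9, RID 39.8, TPNV 19.8 → max 39.8 km
Site 2: residuals YBH 33.8, RID 51.9, TPNV 6.5 → max 51.9 km
Site 3: residuals YBH 20.1, RID 63.1, TPNV 104.2 → max 104.2 km
Site 4: residuals YBH 0.0, RID 0.0, TPNV 0.0 → max 0.0 km
Only Site 4 has all residuals ≈ 0.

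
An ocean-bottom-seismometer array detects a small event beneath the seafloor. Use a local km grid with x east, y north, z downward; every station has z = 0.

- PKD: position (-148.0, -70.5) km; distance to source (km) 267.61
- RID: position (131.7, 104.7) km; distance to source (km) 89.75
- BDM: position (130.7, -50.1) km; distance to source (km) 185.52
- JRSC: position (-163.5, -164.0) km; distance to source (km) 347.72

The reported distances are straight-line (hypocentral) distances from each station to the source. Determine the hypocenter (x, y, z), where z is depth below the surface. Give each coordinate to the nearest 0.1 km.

x ≈ 45.4 km, y ≈ 113.0 km, depth ≈ 23.2 km

Each station gives a sphere (x−x_i)² + (y−y_i)² + z² = d_i² (stations at z=0).
Subtracting the PKD sphere from RID and BDM: z² cancels, leaving linear equations in x and y:
559.4 x + 350.4 y = 64992.78
557.4 x + 40.8 y = 29915.69
Solving: x ≈ 45.398, y ≈ 113.005 km (keep extra digits for the depth step; rounded: 45.4, 113.0).
Then from the PKD sphere: z² = 267.61² − (x + 148.0)² − (y + 70.5)² with x = 45.398, y = 113.005, so z ≈ 23.200 ≈ 23.2 km.
Check against JRSC (with the unrounded solution): distance 347.72 ≈ 347.72 km. ✓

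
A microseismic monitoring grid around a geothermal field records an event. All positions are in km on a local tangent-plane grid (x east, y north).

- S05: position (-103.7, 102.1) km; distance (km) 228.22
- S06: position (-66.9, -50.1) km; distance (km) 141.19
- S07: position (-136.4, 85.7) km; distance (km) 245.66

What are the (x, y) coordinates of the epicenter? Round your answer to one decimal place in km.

Circle about each station: (x + 103.7)² + (y − 102.1)² = 228.22²; (x + 66.9)² + (y + 50.1)² = 141.19²; (x + 136.4)² + (y − 85.7)² = 245.66².
Subtracting pairs of circle equations eliminates x²+y² and gives linear equations (the radical axes):
73.6 x − 304.4 y = 17957.27
-65.4 x − 32.8 y = -3493.12
Solving the 2×2 system: x ≈ 74.0, y ≈ -41.1 km.
Check against S05 (with the unrounded x, y): √((x + 103.7)²+(y − 102.1)²) = 228.23 ≈ 228.22 km. ✓

74.0 km east, -41.1 km north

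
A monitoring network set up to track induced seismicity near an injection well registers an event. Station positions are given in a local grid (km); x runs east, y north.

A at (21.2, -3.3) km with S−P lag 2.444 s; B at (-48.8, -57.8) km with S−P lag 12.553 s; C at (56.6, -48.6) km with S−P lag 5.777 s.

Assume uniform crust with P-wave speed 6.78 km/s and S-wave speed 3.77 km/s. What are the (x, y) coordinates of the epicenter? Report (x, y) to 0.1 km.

41.9 km east, -1.8 km north

Distance from S−P lag: d = Δt · v_P v_S / (v_P − v_S) = Δt · (6.78·3.77)/(6.78−3.77) ≈ 8.4919·Δt.
So d_A = 20.75, d_B = 106.60, d_C = 49.06 km.
Circle about each station: (x − 21.2)² + (y + 3.3)² = 20.75²; (x + 48.8)² + (y + 57.8)² = 106.60²; (x − 56.6)² + (y + 48.6)² = 49.06².
Subtracting pairs of circle equations eliminates x²+y² and gives linear equations (the radical axes):
-140.0 x − 109.0 y = -5671.05
70.8 x − 90.6 y = 3128.87
Solving the 2×2 system: x ≈ 41.9, y ≈ -1.8 km.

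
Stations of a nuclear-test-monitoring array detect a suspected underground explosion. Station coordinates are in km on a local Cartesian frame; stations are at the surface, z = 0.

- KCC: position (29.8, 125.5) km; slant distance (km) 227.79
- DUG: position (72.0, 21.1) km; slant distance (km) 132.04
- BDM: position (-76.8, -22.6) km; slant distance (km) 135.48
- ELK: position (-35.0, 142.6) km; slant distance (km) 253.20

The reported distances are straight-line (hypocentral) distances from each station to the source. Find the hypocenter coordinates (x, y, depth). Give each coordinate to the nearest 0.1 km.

Each station gives a sphere (x−x_i)² + (y−y_i)² + z² = d_i² (stations at z=0).
Subtracting the KCC sphere from DUG and BDM: z² cancels, leaving linear equations in x and y:
84.4 x − 208.8 y = 23444.64
-213.2 x − 296.2 y = 23304.16
Solving: x ≈ 29.898, y ≈ -100.197 km (keep extra digits for the depth step; rounded: 29.9, -100.2).
Then from the KCC sphere: z² = 227.79² − (x − 29.8)² − (y − 125.5)² with x = 29.898, y = -100.197, so z ≈ 30.808 ≈ 30.8 km.
Check against ELK (with the unrounded solution): distance 253.20 ≈ 253.20 km. ✓

(29.9, -100.2, 30.8)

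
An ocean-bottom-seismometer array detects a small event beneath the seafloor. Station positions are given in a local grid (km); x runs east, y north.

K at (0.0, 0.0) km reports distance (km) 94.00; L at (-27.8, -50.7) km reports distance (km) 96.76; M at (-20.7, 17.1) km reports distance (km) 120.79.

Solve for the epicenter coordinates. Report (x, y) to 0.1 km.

Circle about each station: x² + y² = 94.00²; (x + 27.8)² + (y + 50.7)² = 96.76²; (x + 20.7)² + (y − 17.1)² = 120.79².
Subtracting pairs of circle equations eliminates x²+y² and gives linear equations (the radical axes):
-55.6 x − 101.4 y = 2816.83
-41.4 x + 34.2 y = -5033.32
Solving the 2×2 system: x ≈ 67.9, y ≈ -65.0 km.

(67.9, -65.0)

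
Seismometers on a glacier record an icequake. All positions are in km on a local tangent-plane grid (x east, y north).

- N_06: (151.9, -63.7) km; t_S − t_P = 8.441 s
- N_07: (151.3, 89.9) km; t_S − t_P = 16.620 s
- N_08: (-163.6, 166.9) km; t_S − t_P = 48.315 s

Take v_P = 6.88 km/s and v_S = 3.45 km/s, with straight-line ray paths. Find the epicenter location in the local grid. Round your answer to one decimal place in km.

x ≈ 114.3 km, y ≈ -19.0 km

Distance from S−P lag: d = Δt · v_P v_S / (v_P − v_S) = Δt · (6.88·3.45)/(6.88−3.45) ≈ 6.9201·Δt.
So d_N_06 = 58.41, d_N_07 = 115.01, d_N_08 = 334.35 km.
Circle about each station: (x − 151.9)² + (y + 63.7)² = 58.41²; (x − 151.3)² + (y − 89.9)² = 115.01²; (x + 163.6)² + (y − 166.9)² = 334.35².
Subtracting the N_06 equation from the N_07 and N_08 equations removes the quadratic terms:
-1.2 x + 307.2 y = -5973.17
-631.0 x + 461.2 y = -80888.92
Solving the 2×2 system: x ≈ 114.3, y ≈ -19.0 km.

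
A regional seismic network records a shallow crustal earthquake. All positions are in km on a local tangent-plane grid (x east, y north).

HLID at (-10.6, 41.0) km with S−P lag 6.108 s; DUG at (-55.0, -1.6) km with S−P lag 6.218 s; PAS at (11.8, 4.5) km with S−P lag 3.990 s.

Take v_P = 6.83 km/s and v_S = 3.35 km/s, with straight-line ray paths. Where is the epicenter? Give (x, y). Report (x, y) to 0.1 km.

(-14.2, 1.0)

Distance from S−P lag: d = Δt · v_P v_S / (v_P − v_S) = Δt · (6.83·3.35)/(6.83−3.35) ≈ 6.5749·Δt.
So d_HLID = 40.16, d_DUG = 40.88, d_PAS = 26.23 km.
Circle about each station: (x + 10.6)² + (y − 41.0)² = 40.16²; (x + 55.0)² + (y + 1.6)² = 40.88²; (x − 11.8)² + (y − 4.5)² = 26.23².
Subtracting pairs of circle equations eliminates x²+y² and gives linear equations (the radical axes):
-88.8 x − 85.2 y = 1175.85
44.8 x − 73.0 y = -709.06
Solving the 2×2 system: x ≈ -14.2, y ≈ 1.0 km.
Check against HLID (with the unrounded x, y): √((x + 10.6)²+(y − 41.0)²) = 40.16 ≈ 40.16 km. ✓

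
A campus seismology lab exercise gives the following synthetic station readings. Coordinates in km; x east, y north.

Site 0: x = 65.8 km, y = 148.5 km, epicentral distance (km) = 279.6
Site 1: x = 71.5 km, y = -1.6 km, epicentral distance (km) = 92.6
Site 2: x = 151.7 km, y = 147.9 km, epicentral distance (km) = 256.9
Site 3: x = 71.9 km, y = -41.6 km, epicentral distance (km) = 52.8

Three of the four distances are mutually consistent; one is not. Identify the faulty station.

Site 0

Solve using three stations at a time. Using Site 1, Site 2, Site 3 (subtract circle equations pairwise → linear system) gives (x, y) ≈ (65.2, -94.0).
Distances from that point to each station vs reported:
  Site 0: calculated 242.5 vs reported 279.6 → residual 37.1 km
  Site 1: calculated 92.6 vs reported 92.6 → residual 0.0 km
  Site 2: calculated 256.9 vs reported 256.9 → residual 0.0 km
  Site 3: calculated 52.8 vs reported 52.8 → residual 0.0 km
Site 1, Site 2, Site 3 are mutually consistent (residuals ≈ 0); Site 0 is off by 37.1 km.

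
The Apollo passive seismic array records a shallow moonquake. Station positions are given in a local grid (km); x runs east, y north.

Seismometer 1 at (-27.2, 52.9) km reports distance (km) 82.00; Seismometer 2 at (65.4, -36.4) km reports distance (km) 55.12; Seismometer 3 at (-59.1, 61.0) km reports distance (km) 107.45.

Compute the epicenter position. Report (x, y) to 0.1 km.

13.3 km east, -18.4 km north

Circle about each station: (x + 27.2)² + (y − 52.9)² = 82.00²; (x − 65.4)² + (y + 36.4)² = 55.12²; (x + 59.1)² + (y − 61.0)² = 107.45².
Subtracting pairs of circle equations eliminates x²+y² and gives linear equations (the radical axes):
185.2 x − 178.6 y = 5749.66
-63.8 x + 16.2 y = -1145.94
Solving the 2×2 system: x ≈ 13.3, y ≈ -18.4 km.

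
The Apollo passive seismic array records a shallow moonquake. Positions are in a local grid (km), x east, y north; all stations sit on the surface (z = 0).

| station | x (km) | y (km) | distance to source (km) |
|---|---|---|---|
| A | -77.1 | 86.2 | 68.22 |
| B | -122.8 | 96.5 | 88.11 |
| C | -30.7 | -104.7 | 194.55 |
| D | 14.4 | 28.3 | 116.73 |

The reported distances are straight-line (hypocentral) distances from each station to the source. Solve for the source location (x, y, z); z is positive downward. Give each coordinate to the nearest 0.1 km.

Each station gives a sphere (x−x_i)² + (y−y_i)² + z² = d_i² (stations at z=0).
Subtracting the A sphere from B and C: z² cancels, leaving linear equations in x and y:
-91.4 x + 20.6 y = 7907.84
92.8 x − 381.8 y = -34666.00
Solving: x ≈ -69.883, y ≈ 73.810 km (keep extra digits for the depth step; rounded: -69.9, 73.8).
Then from the A sphere: z² = 68.22² − (x + 77.1)² − (y − 86.2)² with x = -69.883, y = 73.810, so z ≈ 66.696 ≈ 66.7 km.

x ≈ -69.9 km, y ≈ 73.8 km, depth ≈ 66.7 km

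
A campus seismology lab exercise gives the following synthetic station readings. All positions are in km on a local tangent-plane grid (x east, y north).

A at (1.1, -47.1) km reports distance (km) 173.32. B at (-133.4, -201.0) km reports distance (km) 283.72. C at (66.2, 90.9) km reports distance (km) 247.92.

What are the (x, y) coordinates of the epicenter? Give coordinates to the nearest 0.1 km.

x ≈ 144.6 km, y ≈ -144.3 km

Circle about each station: (x − 1.1)² + (y + 47.1)² = 173.32²; (x + 133.4)² + (y + 201.0)² = 283.72²; (x − 66.2)² + (y − 90.9)² = 247.92².
Subtracting pairs of circle equations eliminates x²+y² and gives linear equations (the radical axes):
-269.0 x − 307.8 y = 5519.72
130.2 x + 276.0 y = -20998.87
Solving the 2×2 system: x ≈ 144.6, y ≈ -144.3 km.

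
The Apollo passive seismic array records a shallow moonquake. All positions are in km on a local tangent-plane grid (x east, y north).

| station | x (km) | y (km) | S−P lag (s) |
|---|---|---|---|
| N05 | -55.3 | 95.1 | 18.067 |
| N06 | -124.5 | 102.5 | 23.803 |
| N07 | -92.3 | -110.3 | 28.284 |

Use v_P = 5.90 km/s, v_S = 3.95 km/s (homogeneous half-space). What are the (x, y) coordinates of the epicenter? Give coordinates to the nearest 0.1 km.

Distance from S−P lag: d = Δt · v_P v_S / (v_P − v_S) = Δt · (5.90·3.95)/(5.90−3.95) ≈ 11.9513·Δt.
So d_N05 = 215.92, d_N06 = 284.48, d_N07 = 338.03 km.
Circle about each station: (x + 55.3)² + (y − 95.1)² = 215.92²; (x + 124.5)² + (y − 102.5)² = 284.48²; (x + 92.3)² + (y + 110.3)² = 338.03².
Subtracting the N05 equation from the N06 and N07 equations removes the quadratic terms:
-138.4 x + 14.8 y = -20403.02
-74.0 x − 410.8 y = -59059.55
Solving the 2×2 system: x ≈ 159.7, y ≈ 115.0 km.
Check against N05 (with the unrounded x, y): √((x + 55.3)²+(y − 95.1)²) = 215.94 ≈ 215.92 km. ✓

159.7 km east, 115.0 km north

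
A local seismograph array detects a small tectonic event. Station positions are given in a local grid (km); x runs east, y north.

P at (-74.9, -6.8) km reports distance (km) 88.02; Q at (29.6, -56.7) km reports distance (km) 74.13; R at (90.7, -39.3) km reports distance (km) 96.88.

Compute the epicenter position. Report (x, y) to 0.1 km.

x ≈ 10.4 km, y ≈ 14.9 km

Circle about each station: (x + 74.9)² + (y + 6.8)² = 88.02²; (x − 29.6)² + (y + 56.7)² = 74.13²; (x − 90.7)² + (y + 39.3)² = 96.88².
Subtracting pairs of circle equations eliminates x²+y² and gives linear equations (the radical axes):
209.0 x − 99.8 y = 687.06
331.2 x − 65.0 y = 2476.52
Solving the 2×2 system: x ≈ 10.4, y ≈ 14.9 km.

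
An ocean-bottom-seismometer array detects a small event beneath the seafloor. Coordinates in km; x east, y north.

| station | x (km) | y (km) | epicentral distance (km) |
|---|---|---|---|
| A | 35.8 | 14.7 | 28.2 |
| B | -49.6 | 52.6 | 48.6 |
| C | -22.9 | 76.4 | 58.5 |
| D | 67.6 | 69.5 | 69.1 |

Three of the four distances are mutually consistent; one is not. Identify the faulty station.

Solve using three stations at a time. Using A, C, D (subtract circle equations pairwise → linear system) gives (x, y) ≈ (11.5, 29.1).
Distances from that point to each station vs reported:
  A: calculated 28.2 vs reported 28.2 → residual 0.0 km
  B: calculated 65.5 vs reported 48.6 → residual 16.9 km
  C: calculated 58.5 vs reported 58.5 → residual 0.0 km
  D: calculated 69.1 vs reported 69.1 → residual 0.0 km
A, C, D are mutually consistent (residuals ≈ 0); B is off by 16.9 km.

B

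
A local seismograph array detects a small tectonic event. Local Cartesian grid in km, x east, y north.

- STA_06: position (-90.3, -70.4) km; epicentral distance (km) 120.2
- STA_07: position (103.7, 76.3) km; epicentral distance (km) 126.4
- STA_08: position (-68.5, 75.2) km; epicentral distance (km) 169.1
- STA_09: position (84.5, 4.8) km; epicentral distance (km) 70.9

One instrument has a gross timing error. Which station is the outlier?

STA_08

Solve using three stations at a time. Using STA_06, STA_07, STA_09 (subtract circle equations pairwise → linear system) gives (x, y) ≈ (16.5, -15.2).
Distances from that point to each station vs reported:
  STA_06: calculated 120.2 vs reported 120.2 → residual 0.0 km
  STA_07: calculated 126.4 vs reported 126.4 → residual 0.0 km
  STA_08: calculated 124.0 vs reported 169.1 → residual 45.1 km
  STA_09: calculated 70.9 vs reported 70.9 → residual 0.0 km
STA_06, STA_07, STA_09 are mutually consistent (residuals ≈ 0); STA_08 is off by 45.1 km.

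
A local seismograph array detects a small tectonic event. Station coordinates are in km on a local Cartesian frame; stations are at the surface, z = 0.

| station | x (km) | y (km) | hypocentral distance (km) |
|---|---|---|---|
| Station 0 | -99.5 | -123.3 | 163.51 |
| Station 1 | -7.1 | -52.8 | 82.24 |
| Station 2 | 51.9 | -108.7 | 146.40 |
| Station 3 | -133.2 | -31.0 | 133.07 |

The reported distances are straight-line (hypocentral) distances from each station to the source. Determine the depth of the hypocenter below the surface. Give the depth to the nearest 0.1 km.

Each station gives a sphere (x−x_i)² + (y−y_i)² + z² = d_i² (stations at z=0).
Subtracting the Station 0 sphere from Station 1 and Station 2: z² cancels, leaving linear equations in x and y:
184.8 x + 141.0 y = -2292.79
302.8 x + 29.2 y = -5291.28
Solving: x ≈ -18.208, y ≈ 7.603 km (keep extra digits for the depth step; rounded: -18.2, 7.6).
Then from the Station 0 sphere: z² = 163.51² − (x + 99.5)² − (y + 123.3)² with x = -18.208, y = 7.603, so z ≈ 54.695 ≈ 54.7 km.

z ≈ 54.7 km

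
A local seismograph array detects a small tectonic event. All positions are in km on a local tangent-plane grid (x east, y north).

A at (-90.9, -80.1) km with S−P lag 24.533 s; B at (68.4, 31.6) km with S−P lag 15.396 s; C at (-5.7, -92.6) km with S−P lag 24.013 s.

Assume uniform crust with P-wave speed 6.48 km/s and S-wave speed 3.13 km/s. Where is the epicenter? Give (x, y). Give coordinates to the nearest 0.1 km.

-22.6 km east, 51.8 km north

Distance from S−P lag: d = Δt · v_P v_S / (v_P − v_S) = Δt · (6.48·3.13)/(6.48−3.13) ≈ 6.0544·Δt.
So d_A = 148.53, d_B = 93.21, d_C = 145.39 km.
Circle about each station: (x + 90.9)² + (y + 80.1)² = 148.53²; (x − 68.4)² + (y − 31.6)² = 93.21²; (x + 5.7)² + (y + 92.6)² = 145.39².
Subtracting the A equation from the B and C equations removes the quadratic terms:
318.6 x + 223.4 y = 4371.36
170.4 x − 25.0 y = -5148.66
Solving the 2×2 system: x ≈ -22.6, y ≈ 51.8 km.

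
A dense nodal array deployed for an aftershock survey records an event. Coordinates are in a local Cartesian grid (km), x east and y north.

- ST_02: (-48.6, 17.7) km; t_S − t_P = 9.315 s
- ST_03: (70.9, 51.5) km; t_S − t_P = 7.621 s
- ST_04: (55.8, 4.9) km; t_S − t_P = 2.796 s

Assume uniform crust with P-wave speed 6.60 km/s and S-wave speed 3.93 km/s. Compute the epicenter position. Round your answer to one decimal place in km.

(36.2, -13.9)

Distance from S−P lag: d = Δt · v_P v_S / (v_P − v_S) = Δt · (6.60·3.93)/(6.60−3.93) ≈ 9.7146·Δt.
So d_ST_02 = 90.49, d_ST_03 = 74.04, d_ST_04 = 27.16 km.
Circle about each station: (x + 48.6)² + (y − 17.7)² = 90.49²; (x − 70.9)² + (y − 51.5)² = 74.04²; (x − 55.8)² + (y − 4.9)² = 27.16².
Subtracting the ST_02 equation from the ST_03 and ST_04 equations removes the quadratic terms:
239.0 x + 67.6 y = 7710.33
208.8 x − 25.6 y = 7913.17
Solving the 2×2 system: x ≈ 36.2, y ≈ -13.9 km.
Check against ST_02 (with the unrounded x, y): √((x + 48.6)²+(y − 17.7)²) = 90.49 ≈ 90.49 km. ✓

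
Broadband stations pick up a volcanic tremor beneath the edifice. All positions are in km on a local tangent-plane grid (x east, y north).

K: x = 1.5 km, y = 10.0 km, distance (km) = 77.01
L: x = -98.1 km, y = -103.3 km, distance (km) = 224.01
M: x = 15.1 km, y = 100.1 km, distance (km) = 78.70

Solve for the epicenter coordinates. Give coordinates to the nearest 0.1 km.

Circle about each station: (x − 1.5)² + (y − 10.0)² = 77.01²; (x + 98.1)² + (y + 103.3)² = 224.01²; (x − 15.1)² + (y − 100.1)² = 78.70².
Subtracting the K equation from the L and M equations removes the quadratic terms:
-199.2 x − 226.6 y = -24057.69
27.2 x + 180.2 y = 9882.62
Solving the 2×2 system: x ≈ 70.5, y ≈ 44.2 km.
Check against K (with the unrounded x, y): √((x − 1.5)²+(y − 10.0)²) = 77.00 ≈ 77.01 km. ✓

70.5 km east, 44.2 km north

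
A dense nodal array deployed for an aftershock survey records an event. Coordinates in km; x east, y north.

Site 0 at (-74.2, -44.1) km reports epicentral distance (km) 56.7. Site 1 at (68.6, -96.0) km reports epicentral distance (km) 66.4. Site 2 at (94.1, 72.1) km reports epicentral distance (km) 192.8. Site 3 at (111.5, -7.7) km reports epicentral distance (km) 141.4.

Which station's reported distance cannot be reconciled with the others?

Solve using three stations at a time. Using Site 1, Site 2, Site 3 (subtract circle equations pairwise → linear system) gives (x, y) ≈ (2.1, -97.4).
Distances from that point to each station vs reported:
  Site 0: calculated 93.1 vs reported 56.7 → residual 36.4 km
  Site 1: calculated 66.5 vs reported 66.4 → residual 0.1 km
  Site 2: calculated 192.8 vs reported 192.8 → residual 0.0 km
  Site 3: calculated 141.4 vs reported 141.4 → residual 0.0 km
Site 1, Site 2, Site 3 are mutually consistent (residuals ≈ 0); Site 0 is off by 36.4 km.

Site 0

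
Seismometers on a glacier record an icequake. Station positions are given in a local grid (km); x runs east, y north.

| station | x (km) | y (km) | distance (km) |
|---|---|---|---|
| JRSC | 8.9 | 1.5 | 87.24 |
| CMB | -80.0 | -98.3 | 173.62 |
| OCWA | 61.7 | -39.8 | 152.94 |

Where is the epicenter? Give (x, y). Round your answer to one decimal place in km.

-43.3 km east, 71.4 km north

Circle about each station: (x − 8.9)² + (y − 1.5)² = 87.24²; (x + 80.0)² + (y + 98.3)² = 173.62²; (x − 61.7)² + (y + 39.8)² = 152.94².
Subtracting the JRSC equation from the CMB and OCWA equations removes the quadratic terms:
-177.8 x − 199.6 y = -6551.66
105.6 x − 82.6 y = -10470.36
Solving the 2×2 system: x ≈ -43.3, y ≈ 71.4 km.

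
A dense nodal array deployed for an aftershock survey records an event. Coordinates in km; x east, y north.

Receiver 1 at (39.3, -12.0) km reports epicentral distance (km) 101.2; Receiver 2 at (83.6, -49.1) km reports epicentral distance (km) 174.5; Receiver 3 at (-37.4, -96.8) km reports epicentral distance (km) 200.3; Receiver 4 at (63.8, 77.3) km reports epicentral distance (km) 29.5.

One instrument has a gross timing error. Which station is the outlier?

Solve using three stations at a time. Using Receiver 1, Receiver 3, Receiver 4 (subtract circle equations pairwise → linear system) gives (x, y) ≈ (37.1, 89.1).
Distances from that point to each station vs reported:
  Receiver 1: calculated 101.1 vs reported 101.2 → residual 0.1 km
  Receiver 2: calculated 145.8 vs reported 174.5 → residual 28.7 km
  Receiver 3: calculated 200.3 vs reported 200.3 → residual 0.0 km
  Receiver 4: calculated 29.2 vs reported 29.5 → residual 0.3 km
Receiver 1, Receiver 3, Receiver 4 are mutually consistent (residuals ≈ 0); Receiver 2 is off by 28.7 km.

Receiver 2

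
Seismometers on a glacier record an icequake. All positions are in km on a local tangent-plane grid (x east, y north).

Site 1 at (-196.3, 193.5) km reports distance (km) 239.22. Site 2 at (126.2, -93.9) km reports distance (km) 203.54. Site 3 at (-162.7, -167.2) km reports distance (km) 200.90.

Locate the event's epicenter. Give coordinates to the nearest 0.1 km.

Circle about each station: (x + 196.3)² + (y − 193.5)² = 239.22²; (x − 126.2)² + (y + 93.9)² = 203.54²; (x + 162.7)² + (y + 167.2)² = 200.90².
Subtracting the Site 1 equation from the Site 2 and Site 3 equations removes the quadratic terms:
645.0 x − 574.8 y = -35434.61
67.2 x − 721.4 y = -4683.41
Solving the 2×2 system: x ≈ -53.6, y ≈ 1.5 km.
Check against Site 1 (with the unrounded x, y): √((x + 196.3)²+(y − 193.5)²) = 239.22 ≈ 239.22 km. ✓

(-53.6, 1.5)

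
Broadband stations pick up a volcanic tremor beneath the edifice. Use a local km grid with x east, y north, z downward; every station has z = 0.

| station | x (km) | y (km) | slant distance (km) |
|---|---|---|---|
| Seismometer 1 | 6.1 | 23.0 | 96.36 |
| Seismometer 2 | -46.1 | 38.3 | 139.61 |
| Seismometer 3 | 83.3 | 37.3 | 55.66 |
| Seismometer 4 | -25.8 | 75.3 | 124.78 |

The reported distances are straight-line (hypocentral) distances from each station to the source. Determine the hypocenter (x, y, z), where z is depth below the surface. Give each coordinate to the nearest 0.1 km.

Each station gives a sphere (x−x_i)² + (y−y_i)² + z² = d_i² (stations at z=0).
Subtracting the Seismometer 1 sphere from Seismometer 2 and Seismometer 3: z² cancels, leaving linear equations in x and y:
-104.4 x + 30.6 y = -7179.81
154.4 x + 28.6 y = 13951.18
Solving: x ≈ 81.999, y ≈ 45.126 km (keep extra digits for the depth step; rounded: 82.0, 45.1).
Then from the Seismometer 1 sphere: z² = 96.36² − (x − 6.1)² − (y − 23.0)² with x = 81.999, y = 45.126, so z ≈ 55.091 ≈ 55.1 km.

(82.0, 45.1, 55.1)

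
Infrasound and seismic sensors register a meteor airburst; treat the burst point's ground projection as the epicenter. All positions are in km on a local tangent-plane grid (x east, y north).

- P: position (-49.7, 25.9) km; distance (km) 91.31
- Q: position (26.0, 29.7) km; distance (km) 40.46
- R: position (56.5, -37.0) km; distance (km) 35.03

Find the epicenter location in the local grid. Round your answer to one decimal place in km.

Circle about each station: (x + 49.7)² + (y − 25.9)² = 91.31²; (x − 26.0)² + (y − 29.7)² = 40.46²; (x − 56.5)² + (y + 37.0)² = 35.03².
Subtracting the P equation from the Q and R equations removes the quadratic terms:
151.4 x + 7.6 y = 5117.69
212.4 x − 125.8 y = 8530.77
Solving the 2×2 system: x ≈ 34.3, y ≈ -9.9 km.
Check against P (with the unrounded x, y): √((x + 49.7)²+(y − 25.9)²) = 91.31 ≈ 91.31 km. ✓

(34.3, -9.9)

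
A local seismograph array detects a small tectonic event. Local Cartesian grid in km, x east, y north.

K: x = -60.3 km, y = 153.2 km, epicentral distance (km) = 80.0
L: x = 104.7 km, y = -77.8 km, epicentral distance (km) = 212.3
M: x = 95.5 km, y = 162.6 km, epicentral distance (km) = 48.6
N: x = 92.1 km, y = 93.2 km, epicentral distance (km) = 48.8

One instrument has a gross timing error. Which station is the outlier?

Solve using three stations at a time. Using L, M, N (subtract circle equations pairwise → linear system) gives (x, y) ≈ (60.0, 129.7).
Distances from that point to each station vs reported:
  K: calculated 122.6 vs reported 80.0 → residual 42.6 km
  L: calculated 212.3 vs reported 212.3 → residual 0.0 km
  M: calculated 48.4 vs reported 48.6 → residual 0.2 km
  N: calculated 48.6 vs reported 48.8 → residual 0.2 km
L, M, N are mutually consistent (residuals ≈ 0); K is off by 42.6 km.

K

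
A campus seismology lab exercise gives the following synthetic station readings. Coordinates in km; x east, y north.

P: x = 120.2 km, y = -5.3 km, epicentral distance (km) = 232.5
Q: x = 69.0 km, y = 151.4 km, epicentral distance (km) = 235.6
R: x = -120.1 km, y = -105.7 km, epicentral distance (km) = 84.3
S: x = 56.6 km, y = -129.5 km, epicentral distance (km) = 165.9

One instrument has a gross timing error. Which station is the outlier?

Solve using three stations at a time. Using Q, R, S (subtract circle equations pairwise → linear system) gives (x, y) ≈ (-78.1, -32.6).
Distances from that point to each station vs reported:
  P: calculated 200.2 vs reported 232.5 → residual 32.3 km
  Q: calculated 235.6 vs reported 235.6 → residual 0.0 km
  R: calculated 84.3 vs reported 84.3 → residual 0.0 km
  S: calculated 165.9 vs reported 165.9 → residual 0.0 km
Q, R, S are mutually consistent (residuals ≈ 0); P is off by 32.3 km.

P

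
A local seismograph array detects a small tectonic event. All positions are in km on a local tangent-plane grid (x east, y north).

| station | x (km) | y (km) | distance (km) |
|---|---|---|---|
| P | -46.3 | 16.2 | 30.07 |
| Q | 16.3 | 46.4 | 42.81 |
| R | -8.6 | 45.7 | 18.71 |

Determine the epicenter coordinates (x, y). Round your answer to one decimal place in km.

Circle about each station: (x + 46.3)² + (y − 16.2)² = 30.07²; (x − 16.3)² + (y − 46.4)² = 42.81²; (x + 8.6)² + (y − 45.7)² = 18.71².
Subtracting the P equation from the Q and R equations removes the quadratic terms:
125.2 x + 60.4 y = -915.97
75.4 x + 59.0 y = 310.46
Solving the 2×2 system: x ≈ -25.7, y ≈ 38.1 km.
Check against P (with the unrounded x, y): √((x + 46.3)²+(y − 16.2)²) = 30.07 ≈ 30.07 km. ✓

(-25.7, 38.1)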